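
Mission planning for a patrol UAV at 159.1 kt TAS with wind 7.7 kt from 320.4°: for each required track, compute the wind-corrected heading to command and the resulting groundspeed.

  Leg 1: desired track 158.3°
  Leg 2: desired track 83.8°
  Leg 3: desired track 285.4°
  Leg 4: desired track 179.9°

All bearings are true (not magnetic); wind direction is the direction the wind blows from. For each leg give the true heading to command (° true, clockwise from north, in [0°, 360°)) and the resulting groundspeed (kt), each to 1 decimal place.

Leg 1: heading=159.2°, groundspeed=166.4 kt
Leg 2: heading=81.5°, groundspeed=163.2 kt
Leg 3: heading=287.0°, groundspeed=152.7 kt
Leg 4: heading=181.7°, groundspeed=165.0 kt

Leg 1: desired track 158.3°; wind correction +0.9° → command heading 159.2°, groundspeed 166.4 kt
Leg 2: desired track 83.8°; wind correction -2.3° → command heading 81.5°, groundspeed 163.2 kt
Leg 3: desired track 285.4°; wind correction +1.6° → command heading 287.0°, groundspeed 152.7 kt
Leg 4: desired track 179.9°; wind correction +1.8° → command heading 181.7°, groundspeed 165.0 kt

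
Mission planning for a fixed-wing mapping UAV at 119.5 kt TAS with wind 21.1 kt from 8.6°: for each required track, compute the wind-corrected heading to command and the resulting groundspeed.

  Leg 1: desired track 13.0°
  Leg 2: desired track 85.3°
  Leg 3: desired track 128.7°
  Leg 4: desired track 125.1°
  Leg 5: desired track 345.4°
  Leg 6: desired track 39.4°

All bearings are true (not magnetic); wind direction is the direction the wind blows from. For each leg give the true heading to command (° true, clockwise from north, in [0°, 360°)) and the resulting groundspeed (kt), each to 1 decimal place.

Leg 1: desired track 13.0°; wind correction -0.8° → command heading 12.2°, groundspeed 98.5 kt
Leg 2: desired track 85.3°; wind correction -9.9° → command heading 75.4°, groundspeed 112.9 kt
Leg 3: desired track 128.7°; wind correction -8.8° → command heading 119.9°, groundspeed 128.7 kt
Leg 4: desired track 125.1°; wind correction -9.1° → command heading 116.0°, groundspeed 127.4 kt
Leg 5: desired track 345.4°; wind correction +4.0° → command heading 349.4°, groundspeed 99.8 kt
Leg 6: desired track 39.4°; wind correction -5.2° → command heading 34.2°, groundspeed 100.9 kt

Leg 1: heading=12.2°, groundspeed=98.5 kt
Leg 2: heading=75.4°, groundspeed=112.9 kt
Leg 3: heading=119.9°, groundspeed=128.7 kt
Leg 4: heading=116.0°, groundspeed=127.4 kt
Leg 5: heading=349.4°, groundspeed=99.8 kt
Leg 6: heading=34.2°, groundspeed=100.9 kt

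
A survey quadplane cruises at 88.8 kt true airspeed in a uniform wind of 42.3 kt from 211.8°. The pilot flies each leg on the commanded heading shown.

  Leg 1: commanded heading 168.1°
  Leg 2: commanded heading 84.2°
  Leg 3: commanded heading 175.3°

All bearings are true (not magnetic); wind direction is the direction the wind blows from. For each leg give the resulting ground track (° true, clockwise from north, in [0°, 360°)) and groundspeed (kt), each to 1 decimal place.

Leg 1: heading 168.1°; drift -26.7° → track 141.4°, groundspeed 65.1 kt
Leg 2: heading 84.2°; drift -16.3° → track 67.9°, groundspeed 119.4 kt
Leg 3: heading 175.3°; drift -24.7° → track 150.6°, groundspeed 60.3 kt

Leg 1: track=141.4°, groundspeed=65.1 kt
Leg 2: track=67.9°, groundspeed=119.4 kt
Leg 3: track=150.6°, groundspeed=60.3 kt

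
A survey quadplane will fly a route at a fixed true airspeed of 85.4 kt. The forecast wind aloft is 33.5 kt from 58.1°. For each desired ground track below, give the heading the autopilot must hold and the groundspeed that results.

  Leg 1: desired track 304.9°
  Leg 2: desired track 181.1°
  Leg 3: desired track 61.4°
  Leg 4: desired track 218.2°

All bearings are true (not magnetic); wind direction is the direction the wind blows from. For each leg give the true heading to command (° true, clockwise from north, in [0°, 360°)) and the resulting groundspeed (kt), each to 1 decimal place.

Leg 1: heading=326.0°, groundspeed=92.9 kt
Leg 2: heading=161.9°, groundspeed=98.9 kt
Leg 3: heading=60.1°, groundspeed=51.9 kt
Leg 4: heading=210.5°, groundspeed=116.1 kt

Leg 1: desired track 304.9°; wind correction +21.1° → command heading 326.0°, groundspeed 92.9 kt
Leg 2: desired track 181.1°; wind correction -19.2° → command heading 161.9°, groundspeed 98.9 kt
Leg 3: desired track 61.4°; wind correction -1.3° → command heading 60.1°, groundspeed 51.9 kt
Leg 4: desired track 218.2°; wind correction -7.7° → command heading 210.5°, groundspeed 116.1 kt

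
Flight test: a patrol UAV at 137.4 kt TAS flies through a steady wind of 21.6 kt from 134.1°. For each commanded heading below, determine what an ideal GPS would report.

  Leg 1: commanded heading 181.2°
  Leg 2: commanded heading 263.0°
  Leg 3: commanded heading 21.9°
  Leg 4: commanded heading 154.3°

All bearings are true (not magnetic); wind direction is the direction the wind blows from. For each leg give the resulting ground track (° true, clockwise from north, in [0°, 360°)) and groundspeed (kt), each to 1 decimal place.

Leg 1: heading 181.2°; drift +7.3° → track 188.5°, groundspeed 123.7 kt
Leg 2: heading 263.0°; drift +6.4° → track 269.4°, groundspeed 151.9 kt
Leg 3: heading 21.9°; drift -7.8° → track 14.1°, groundspeed 146.9 kt
Leg 4: heading 154.3°; drift +3.6° → track 157.9°, groundspeed 117.4 kt

Leg 1: track=188.5°, groundspeed=123.7 kt
Leg 2: track=269.4°, groundspeed=151.9 kt
Leg 3: track=14.1°, groundspeed=146.9 kt
Leg 4: track=157.9°, groundspeed=117.4 kt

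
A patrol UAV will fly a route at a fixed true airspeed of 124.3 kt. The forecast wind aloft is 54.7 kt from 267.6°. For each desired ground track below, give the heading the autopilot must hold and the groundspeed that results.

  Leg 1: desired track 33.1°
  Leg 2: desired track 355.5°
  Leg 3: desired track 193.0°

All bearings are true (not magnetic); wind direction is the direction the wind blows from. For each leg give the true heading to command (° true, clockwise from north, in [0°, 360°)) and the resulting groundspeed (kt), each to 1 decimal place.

Leg 1: heading=12.1°, groundspeed=147.8 kt
Leg 2: heading=329.4°, groundspeed=109.6 kt
Leg 3: heading=218.1°, groundspeed=98.0 kt

Leg 1: desired track 33.1°; wind correction -21.0° → command heading 12.1°, groundspeed 147.8 kt
Leg 2: desired track 355.5°; wind correction -26.1° → command heading 329.4°, groundspeed 109.6 kt
Leg 3: desired track 193.0°; wind correction +25.1° → command heading 218.1°, groundspeed 98.0 kt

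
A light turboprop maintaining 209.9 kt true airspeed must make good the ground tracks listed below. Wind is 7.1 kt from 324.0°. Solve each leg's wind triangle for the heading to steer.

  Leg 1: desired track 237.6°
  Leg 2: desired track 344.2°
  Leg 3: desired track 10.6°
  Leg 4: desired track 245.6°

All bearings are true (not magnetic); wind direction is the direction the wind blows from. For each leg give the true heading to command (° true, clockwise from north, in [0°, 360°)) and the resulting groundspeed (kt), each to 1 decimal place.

Leg 1: heading=239.5°, groundspeed=209.3 kt
Leg 2: heading=343.5°, groundspeed=203.2 kt
Leg 3: heading=9.2°, groundspeed=205.0 kt
Leg 4: heading=247.5°, groundspeed=208.4 kt

Leg 1: desired track 237.6°; wind correction +1.9° → command heading 239.5°, groundspeed 209.3 kt
Leg 2: desired track 344.2°; wind correction -0.7° → command heading 343.5°, groundspeed 203.2 kt
Leg 3: desired track 10.6°; wind correction -1.4° → command heading 9.2°, groundspeed 205.0 kt
Leg 4: desired track 245.6°; wind correction +1.9° → command heading 247.5°, groundspeed 208.4 kt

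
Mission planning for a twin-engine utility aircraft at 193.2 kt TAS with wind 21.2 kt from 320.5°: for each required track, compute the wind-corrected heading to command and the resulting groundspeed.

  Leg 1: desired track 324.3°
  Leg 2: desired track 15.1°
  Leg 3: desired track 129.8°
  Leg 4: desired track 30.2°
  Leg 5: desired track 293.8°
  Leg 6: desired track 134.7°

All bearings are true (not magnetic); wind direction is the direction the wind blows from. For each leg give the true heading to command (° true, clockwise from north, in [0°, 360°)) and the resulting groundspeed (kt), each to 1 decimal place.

Leg 1: desired track 324.3°; wind correction -0.4° → command heading 323.9°, groundspeed 172.0 kt
Leg 2: desired track 15.1°; wind correction -5.1° → command heading 10.0°, groundspeed 180.1 kt
Leg 3: desired track 129.8°; wind correction -1.2° → command heading 128.6°, groundspeed 214.0 kt
Leg 4: desired track 30.2°; wind correction -5.9° → command heading 24.3°, groundspeed 184.8 kt
Leg 5: desired track 293.8°; wind correction +2.8° → command heading 296.6°, groundspeed 174.0 kt
Leg 6: desired track 134.7°; wind correction -0.6° → command heading 134.1°, groundspeed 214.3 kt

Leg 1: heading=323.9°, groundspeed=172.0 kt
Leg 2: heading=10.0°, groundspeed=180.1 kt
Leg 3: heading=128.6°, groundspeed=214.0 kt
Leg 4: heading=24.3°, groundspeed=184.8 kt
Leg 5: heading=296.6°, groundspeed=174.0 kt
Leg 6: heading=134.1°, groundspeed=214.3 kt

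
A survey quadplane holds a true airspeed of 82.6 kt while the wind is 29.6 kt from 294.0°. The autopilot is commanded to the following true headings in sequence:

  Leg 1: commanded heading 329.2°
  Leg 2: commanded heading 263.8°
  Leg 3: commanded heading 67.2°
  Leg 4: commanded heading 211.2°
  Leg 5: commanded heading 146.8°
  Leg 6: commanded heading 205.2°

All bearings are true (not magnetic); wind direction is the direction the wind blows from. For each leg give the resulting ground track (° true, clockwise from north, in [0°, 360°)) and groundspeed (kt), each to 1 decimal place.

Leg 1: heading 329.2°; drift +16.3° → track 345.5°, groundspeed 60.9 kt
Leg 2: heading 263.8°; drift -14.6° → track 249.2°, groundspeed 58.9 kt
Leg 3: heading 67.2°; drift +11.8° → track 79.0°, groundspeed 105.1 kt
Leg 4: heading 211.2°; drift -20.4° → track 190.8°, groundspeed 84.2 kt
Leg 5: heading 146.8°; drift -8.5° → track 138.3°, groundspeed 108.7 kt
Leg 6: heading 205.2°; drift -19.8° → track 185.4°, groundspeed 87.2 kt

Leg 1: track=345.5°, groundspeed=60.9 kt
Leg 2: track=249.2°, groundspeed=58.9 kt
Leg 3: track=79.0°, groundspeed=105.1 kt
Leg 4: track=190.8°, groundspeed=84.2 kt
Leg 5: track=138.3°, groundspeed=108.7 kt
Leg 6: track=185.4°, groundspeed=87.2 kt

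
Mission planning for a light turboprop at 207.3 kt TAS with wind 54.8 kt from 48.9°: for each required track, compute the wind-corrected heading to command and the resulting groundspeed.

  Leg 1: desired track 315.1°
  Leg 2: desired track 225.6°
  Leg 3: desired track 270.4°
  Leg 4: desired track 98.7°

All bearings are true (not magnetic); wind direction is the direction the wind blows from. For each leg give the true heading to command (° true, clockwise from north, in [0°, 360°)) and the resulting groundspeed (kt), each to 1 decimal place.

Leg 1: desired track 315.1°; wind correction +15.3° → command heading 330.4°, groundspeed 203.6 kt
Leg 2: desired track 225.6°; wind correction -0.9° → command heading 224.7°, groundspeed 262.0 kt
Leg 3: desired track 270.4°; wind correction +10.1° → command heading 280.5°, groundspeed 245.1 kt
Leg 4: desired track 98.7°; wind correction -11.6° → command heading 87.1°, groundspeed 167.7 kt

Leg 1: heading=330.4°, groundspeed=203.6 kt
Leg 2: heading=224.7°, groundspeed=262.0 kt
Leg 3: heading=280.5°, groundspeed=245.1 kt
Leg 4: heading=87.1°, groundspeed=167.7 kt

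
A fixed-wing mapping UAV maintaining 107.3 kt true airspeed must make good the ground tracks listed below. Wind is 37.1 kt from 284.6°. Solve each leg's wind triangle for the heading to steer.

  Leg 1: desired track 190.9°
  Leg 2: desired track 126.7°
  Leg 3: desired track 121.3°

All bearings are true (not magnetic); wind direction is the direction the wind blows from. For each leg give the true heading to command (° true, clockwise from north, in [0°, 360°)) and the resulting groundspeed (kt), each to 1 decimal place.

Leg 1: heading=211.1°, groundspeed=103.1 kt
Leg 2: heading=134.2°, groundspeed=140.8 kt
Leg 3: heading=127.0°, groundspeed=142.3 kt

Leg 1: desired track 190.9°; wind correction +20.2° → command heading 211.1°, groundspeed 103.1 kt
Leg 2: desired track 126.7°; wind correction +7.5° → command heading 134.2°, groundspeed 140.8 kt
Leg 3: desired track 121.3°; wind correction +5.7° → command heading 127.0°, groundspeed 142.3 kt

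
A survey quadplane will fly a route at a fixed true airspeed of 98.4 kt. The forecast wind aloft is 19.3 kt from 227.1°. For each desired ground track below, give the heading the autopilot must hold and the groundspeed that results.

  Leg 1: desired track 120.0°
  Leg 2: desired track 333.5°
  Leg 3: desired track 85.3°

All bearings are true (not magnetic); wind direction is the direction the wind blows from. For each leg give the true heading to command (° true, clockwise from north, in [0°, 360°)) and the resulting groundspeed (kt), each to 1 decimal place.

Leg 1: heading=130.8°, groundspeed=102.3 kt
Leg 2: heading=322.7°, groundspeed=102.1 kt
Leg 3: heading=92.3°, groundspeed=112.8 kt

Leg 1: desired track 120.0°; wind correction +10.8° → command heading 130.8°, groundspeed 102.3 kt
Leg 2: desired track 333.5°; wind correction -10.8° → command heading 322.7°, groundspeed 102.1 kt
Leg 3: desired track 85.3°; wind correction +7.0° → command heading 92.3°, groundspeed 112.8 kt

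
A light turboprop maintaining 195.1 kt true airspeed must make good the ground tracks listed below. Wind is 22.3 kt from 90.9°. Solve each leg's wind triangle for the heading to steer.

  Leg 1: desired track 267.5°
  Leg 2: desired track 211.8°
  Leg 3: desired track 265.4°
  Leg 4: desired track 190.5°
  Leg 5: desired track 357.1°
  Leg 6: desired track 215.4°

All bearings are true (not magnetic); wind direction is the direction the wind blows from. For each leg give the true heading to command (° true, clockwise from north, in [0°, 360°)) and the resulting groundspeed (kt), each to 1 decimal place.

Leg 1: desired track 267.5°; wind correction -0.4° → command heading 267.1°, groundspeed 217.4 kt
Leg 2: desired track 211.8°; wind correction -5.6° → command heading 206.2°, groundspeed 205.6 kt
Leg 3: desired track 265.4°; wind correction -0.6° → command heading 264.8°, groundspeed 217.3 kt
Leg 4: desired track 190.5°; wind correction -6.5° → command heading 184.0°, groundspeed 197.6 kt
Leg 5: desired track 357.1°; wind correction +6.5° → command heading 3.6°, groundspeed 195.3 kt
Leg 6: desired track 215.4°; wind correction -5.4° → command heading 210.0°, groundspeed 206.9 kt

Leg 1: heading=267.1°, groundspeed=217.4 kt
Leg 2: heading=206.2°, groundspeed=205.6 kt
Leg 3: heading=264.8°, groundspeed=217.3 kt
Leg 4: heading=184.0°, groundspeed=197.6 kt
Leg 5: heading=3.6°, groundspeed=195.3 kt
Leg 6: heading=210.0°, groundspeed=206.9 kt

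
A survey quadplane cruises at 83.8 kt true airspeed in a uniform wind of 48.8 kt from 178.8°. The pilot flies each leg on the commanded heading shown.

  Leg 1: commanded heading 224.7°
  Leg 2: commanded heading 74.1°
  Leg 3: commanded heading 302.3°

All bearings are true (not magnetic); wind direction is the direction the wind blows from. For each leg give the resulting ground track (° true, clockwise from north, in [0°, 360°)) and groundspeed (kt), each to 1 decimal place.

Leg 1: track=259.8°, groundspeed=60.9 kt
Leg 2: track=48.0°, groundspeed=107.1 kt
Leg 3: track=322.5°, groundspeed=118.0 kt

Leg 1: heading 224.7°; drift +35.1° → track 259.8°, groundspeed 60.9 kt
Leg 2: heading 74.1°; drift -26.1° → track 48.0°, groundspeed 107.1 kt
Leg 3: heading 302.3°; drift +20.2° → track 322.5°, groundspeed 118.0 kt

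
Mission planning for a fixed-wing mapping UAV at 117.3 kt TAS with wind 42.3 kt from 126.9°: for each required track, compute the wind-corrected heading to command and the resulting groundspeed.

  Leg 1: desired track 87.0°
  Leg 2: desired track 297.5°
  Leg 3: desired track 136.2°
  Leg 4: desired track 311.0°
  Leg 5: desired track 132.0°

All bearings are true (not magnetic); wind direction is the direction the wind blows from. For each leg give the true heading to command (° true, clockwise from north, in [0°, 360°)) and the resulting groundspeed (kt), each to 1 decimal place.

Leg 1: desired track 87.0°; wind correction +13.4° → command heading 100.4°, groundspeed 81.7 kt
Leg 2: desired track 297.5°; wind correction -3.4° → command heading 294.1°, groundspeed 158.8 kt
Leg 3: desired track 136.2°; wind correction -3.3° → command heading 132.9°, groundspeed 75.4 kt
Leg 4: desired track 311.0°; wind correction +1.5° → command heading 312.5°, groundspeed 159.5 kt
Leg 5: desired track 132.0°; wind correction -1.8° → command heading 130.2°, groundspeed 75.1 kt

Leg 1: heading=100.4°, groundspeed=81.7 kt
Leg 2: heading=294.1°, groundspeed=158.8 kt
Leg 3: heading=132.9°, groundspeed=75.4 kt
Leg 4: heading=312.5°, groundspeed=159.5 kt
Leg 5: heading=130.2°, groundspeed=75.1 kt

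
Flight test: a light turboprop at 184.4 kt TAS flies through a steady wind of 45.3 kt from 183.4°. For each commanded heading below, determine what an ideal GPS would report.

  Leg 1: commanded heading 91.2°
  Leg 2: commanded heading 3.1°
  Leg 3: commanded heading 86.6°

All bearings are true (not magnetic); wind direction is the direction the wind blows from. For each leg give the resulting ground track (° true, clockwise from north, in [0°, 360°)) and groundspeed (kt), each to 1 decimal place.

Leg 1: heading 91.2°; drift -13.7° → track 77.5°, groundspeed 191.6 kt
Leg 2: heading 3.1°; drift +0.1° → track 3.2°, groundspeed 229.7 kt
Leg 3: heading 86.6°; drift -13.3° → track 73.3°, groundspeed 195.0 kt

Leg 1: track=77.5°, groundspeed=191.6 kt
Leg 2: track=3.2°, groundspeed=229.7 kt
Leg 3: track=73.3°, groundspeed=195.0 kt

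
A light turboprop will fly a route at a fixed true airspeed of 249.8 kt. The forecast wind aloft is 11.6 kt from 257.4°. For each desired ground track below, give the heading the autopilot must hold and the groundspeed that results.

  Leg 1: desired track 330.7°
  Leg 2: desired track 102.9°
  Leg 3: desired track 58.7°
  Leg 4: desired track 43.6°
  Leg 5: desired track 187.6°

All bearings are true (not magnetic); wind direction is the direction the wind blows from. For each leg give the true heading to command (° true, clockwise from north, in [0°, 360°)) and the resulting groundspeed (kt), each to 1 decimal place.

Leg 1: heading=328.2°, groundspeed=246.2 kt
Leg 2: heading=104.0°, groundspeed=260.2 kt
Leg 3: heading=57.8°, groundspeed=260.8 kt
Leg 4: heading=42.1°, groundspeed=259.4 kt
Leg 5: heading=190.1°, groundspeed=245.6 kt

Leg 1: desired track 330.7°; wind correction -2.5° → command heading 328.2°, groundspeed 246.2 kt
Leg 2: desired track 102.9°; wind correction +1.1° → command heading 104.0°, groundspeed 260.2 kt
Leg 3: desired track 58.7°; wind correction -0.9° → command heading 57.8°, groundspeed 260.8 kt
Leg 4: desired track 43.6°; wind correction -1.5° → command heading 42.1°, groundspeed 259.4 kt
Leg 5: desired track 187.6°; wind correction +2.5° → command heading 190.1°, groundspeed 245.6 kt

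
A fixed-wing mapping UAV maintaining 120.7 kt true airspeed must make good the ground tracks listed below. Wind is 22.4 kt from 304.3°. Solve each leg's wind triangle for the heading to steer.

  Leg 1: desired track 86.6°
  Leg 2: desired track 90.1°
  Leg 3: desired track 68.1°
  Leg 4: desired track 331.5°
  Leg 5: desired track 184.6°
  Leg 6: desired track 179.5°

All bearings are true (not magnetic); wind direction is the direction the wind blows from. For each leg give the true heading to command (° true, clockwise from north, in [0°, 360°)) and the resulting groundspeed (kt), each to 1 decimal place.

Leg 1: desired track 86.6°; wind correction -6.5° → command heading 80.1°, groundspeed 137.6 kt
Leg 2: desired track 90.1°; wind correction -6.0° → command heading 84.1°, groundspeed 138.6 kt
Leg 3: desired track 68.1°; wind correction -8.9° → command heading 59.2°, groundspeed 131.7 kt
Leg 4: desired track 331.5°; wind correction -4.9° → command heading 326.6°, groundspeed 100.3 kt
Leg 5: desired track 184.6°; wind correction +9.3° → command heading 193.9°, groundspeed 130.2 kt
Leg 6: desired track 179.5°; wind correction +8.8° → command heading 188.3°, groundspeed 132.1 kt

Leg 1: heading=80.1°, groundspeed=137.6 kt
Leg 2: heading=84.1°, groundspeed=138.6 kt
Leg 3: heading=59.2°, groundspeed=131.7 kt
Leg 4: heading=326.6°, groundspeed=100.3 kt
Leg 5: heading=193.9°, groundspeed=130.2 kt
Leg 6: heading=188.3°, groundspeed=132.1 kt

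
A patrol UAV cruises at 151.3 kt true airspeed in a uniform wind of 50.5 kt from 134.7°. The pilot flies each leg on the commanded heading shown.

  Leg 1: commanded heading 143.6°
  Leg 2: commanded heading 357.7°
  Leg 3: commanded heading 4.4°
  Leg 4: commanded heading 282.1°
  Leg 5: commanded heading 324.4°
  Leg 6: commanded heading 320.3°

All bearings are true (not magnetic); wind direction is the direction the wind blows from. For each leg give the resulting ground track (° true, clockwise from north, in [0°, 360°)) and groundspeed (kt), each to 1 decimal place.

Leg 1: heading 143.6°; drift +4.4° → track 148.0°, groundspeed 101.7 kt
Leg 2: heading 357.7°; drift -10.4° → track 347.3°, groundspeed 191.4 kt
Leg 3: heading 4.4°; drift -11.8° → track 352.6°, groundspeed 188.0 kt
Leg 4: heading 282.1°; drift +8.0° → track 290.1°, groundspeed 195.7 kt
Leg 5: heading 324.4°; drift -2.4° → track 322.0°, groundspeed 201.3 kt
Leg 6: heading 320.3°; drift -1.4° → track 318.9°, groundspeed 201.6 kt

Leg 1: track=148.0°, groundspeed=101.7 kt
Leg 2: track=347.3°, groundspeed=191.4 kt
Leg 3: track=352.6°, groundspeed=188.0 kt
Leg 4: track=290.1°, groundspeed=195.7 kt
Leg 5: track=322.0°, groundspeed=201.3 kt
Leg 6: track=318.9°, groundspeed=201.6 kt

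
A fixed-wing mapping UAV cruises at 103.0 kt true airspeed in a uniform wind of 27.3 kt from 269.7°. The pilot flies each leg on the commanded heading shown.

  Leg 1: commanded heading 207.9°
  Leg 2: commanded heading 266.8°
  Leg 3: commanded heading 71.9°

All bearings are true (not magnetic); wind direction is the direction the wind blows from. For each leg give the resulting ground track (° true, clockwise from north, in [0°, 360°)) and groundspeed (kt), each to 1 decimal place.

Leg 1: track=192.9°, groundspeed=93.3 kt
Leg 2: track=265.8°, groundspeed=75.7 kt
Leg 3: track=75.6°, groundspeed=129.3 kt

Leg 1: heading 207.9°; drift -15.0° → track 192.9°, groundspeed 93.3 kt
Leg 2: heading 266.8°; drift -1.0° → track 265.8°, groundspeed 75.7 kt
Leg 3: heading 71.9°; drift +3.7° → track 75.6°, groundspeed 129.3 kt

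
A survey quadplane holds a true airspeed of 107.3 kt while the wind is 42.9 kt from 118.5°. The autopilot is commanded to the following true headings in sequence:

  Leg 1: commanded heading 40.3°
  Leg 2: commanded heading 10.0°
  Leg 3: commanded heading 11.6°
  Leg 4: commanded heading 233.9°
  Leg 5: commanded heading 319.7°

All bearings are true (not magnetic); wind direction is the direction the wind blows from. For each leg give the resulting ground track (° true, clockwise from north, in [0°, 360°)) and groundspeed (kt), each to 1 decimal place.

Leg 1: track=17.2°, groundspeed=107.1 kt
Leg 2: track=351.4°, groundspeed=127.6 kt
Leg 3: track=352.7°, groundspeed=126.6 kt
Leg 4: track=251.0°, groundspeed=131.5 kt
Leg 5: track=313.7°, groundspeed=148.1 kt

Leg 1: heading 40.3°; drift -23.1° → track 17.2°, groundspeed 107.1 kt
Leg 2: heading 10.0°; drift -18.6° → track 351.4°, groundspeed 127.6 kt
Leg 3: heading 11.6°; drift -18.9° → track 352.7°, groundspeed 126.6 kt
Leg 4: heading 233.9°; drift +17.1° → track 251.0°, groundspeed 131.5 kt
Leg 5: heading 319.7°; drift -6.0° → track 313.7°, groundspeed 148.1 kt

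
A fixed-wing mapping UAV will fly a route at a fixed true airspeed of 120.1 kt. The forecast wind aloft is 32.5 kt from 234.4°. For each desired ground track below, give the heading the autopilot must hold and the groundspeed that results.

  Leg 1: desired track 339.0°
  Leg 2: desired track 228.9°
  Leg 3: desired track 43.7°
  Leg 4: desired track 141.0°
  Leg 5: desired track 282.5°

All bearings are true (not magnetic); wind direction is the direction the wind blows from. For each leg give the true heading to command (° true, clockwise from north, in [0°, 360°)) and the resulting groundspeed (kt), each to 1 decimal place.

Leg 1: desired track 339.0°; wind correction -15.2° → command heading 323.8°, groundspeed 124.1 kt
Leg 2: desired track 228.9°; wind correction +1.5° → command heading 230.4°, groundspeed 87.7 kt
Leg 3: desired track 43.7°; wind correction -2.9° → command heading 40.8°, groundspeed 151.9 kt
Leg 4: desired track 141.0°; wind correction +15.7° → command heading 156.7°, groundspeed 117.6 kt
Leg 5: desired track 282.5°; wind correction -11.6° → command heading 270.9°, groundspeed 95.9 kt

Leg 1: heading=323.8°, groundspeed=124.1 kt
Leg 2: heading=230.4°, groundspeed=87.7 kt
Leg 3: heading=40.8°, groundspeed=151.9 kt
Leg 4: heading=156.7°, groundspeed=117.6 kt
Leg 5: heading=270.9°, groundspeed=95.9 kt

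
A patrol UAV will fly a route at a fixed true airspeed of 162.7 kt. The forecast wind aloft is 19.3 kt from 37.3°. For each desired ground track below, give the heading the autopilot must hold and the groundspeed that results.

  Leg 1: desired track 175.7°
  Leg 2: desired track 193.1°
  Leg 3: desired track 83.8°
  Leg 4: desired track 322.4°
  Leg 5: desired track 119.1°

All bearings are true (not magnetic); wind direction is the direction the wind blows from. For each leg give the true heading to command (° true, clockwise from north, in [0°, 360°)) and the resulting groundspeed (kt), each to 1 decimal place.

Leg 1: heading=171.2°, groundspeed=176.6 kt
Leg 2: heading=190.3°, groundspeed=180.1 kt
Leg 3: heading=78.9°, groundspeed=148.8 kt
Leg 4: heading=329.0°, groundspeed=156.6 kt
Leg 5: heading=112.4°, groundspeed=158.8 kt

Leg 1: desired track 175.7°; wind correction -4.5° → command heading 171.2°, groundspeed 176.6 kt
Leg 2: desired track 193.1°; wind correction -2.8° → command heading 190.3°, groundspeed 180.1 kt
Leg 3: desired track 83.8°; wind correction -4.9° → command heading 78.9°, groundspeed 148.8 kt
Leg 4: desired track 322.4°; wind correction +6.6° → command heading 329.0°, groundspeed 156.6 kt
Leg 5: desired track 119.1°; wind correction -6.7° → command heading 112.4°, groundspeed 158.8 kt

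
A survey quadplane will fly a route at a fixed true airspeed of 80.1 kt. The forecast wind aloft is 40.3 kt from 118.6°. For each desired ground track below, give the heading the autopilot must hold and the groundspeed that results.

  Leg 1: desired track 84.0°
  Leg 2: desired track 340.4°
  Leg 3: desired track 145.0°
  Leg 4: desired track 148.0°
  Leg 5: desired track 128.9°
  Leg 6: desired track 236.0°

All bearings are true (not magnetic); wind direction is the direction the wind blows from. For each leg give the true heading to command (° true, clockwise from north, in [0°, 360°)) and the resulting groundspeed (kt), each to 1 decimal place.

Leg 1: desired track 84.0°; wind correction +16.6° → command heading 100.6°, groundspeed 43.6 kt
Leg 2: desired track 340.4°; wind correction +19.6° → command heading 0.0°, groundspeed 105.5 kt
Leg 3: desired track 145.0°; wind correction -12.9° → command heading 132.1°, groundspeed 42.0 kt
Leg 4: desired track 148.0°; wind correction -14.3° → command heading 133.7°, groundspeed 42.5 kt
Leg 5: desired track 128.9°; wind correction -5.2° → command heading 123.7°, groundspeed 40.1 kt
Leg 6: desired track 236.0°; wind correction -26.5° → command heading 209.5°, groundspeed 90.2 kt

Leg 1: heading=100.6°, groundspeed=43.6 kt
Leg 2: heading=0.0°, groundspeed=105.5 kt
Leg 3: heading=132.1°, groundspeed=42.0 kt
Leg 4: heading=133.7°, groundspeed=42.5 kt
Leg 5: heading=123.7°, groundspeed=40.1 kt
Leg 6: heading=209.5°, groundspeed=90.2 kt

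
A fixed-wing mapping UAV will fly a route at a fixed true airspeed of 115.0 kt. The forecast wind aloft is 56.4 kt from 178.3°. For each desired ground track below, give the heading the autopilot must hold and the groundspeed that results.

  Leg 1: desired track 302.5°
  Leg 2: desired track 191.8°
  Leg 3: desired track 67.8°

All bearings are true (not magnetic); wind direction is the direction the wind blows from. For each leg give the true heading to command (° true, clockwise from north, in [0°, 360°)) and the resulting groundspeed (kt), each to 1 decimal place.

Leg 1: desired track 302.5°; wind correction -23.9° → command heading 278.6°, groundspeed 136.8 kt
Leg 2: desired track 191.8°; wind correction -6.6° → command heading 185.2°, groundspeed 59.4 kt
Leg 3: desired track 67.8°; wind correction +27.3° → command heading 95.1°, groundspeed 121.9 kt

Leg 1: heading=278.6°, groundspeed=136.8 kt
Leg 2: heading=185.2°, groundspeed=59.4 kt
Leg 3: heading=95.1°, groundspeed=121.9 kt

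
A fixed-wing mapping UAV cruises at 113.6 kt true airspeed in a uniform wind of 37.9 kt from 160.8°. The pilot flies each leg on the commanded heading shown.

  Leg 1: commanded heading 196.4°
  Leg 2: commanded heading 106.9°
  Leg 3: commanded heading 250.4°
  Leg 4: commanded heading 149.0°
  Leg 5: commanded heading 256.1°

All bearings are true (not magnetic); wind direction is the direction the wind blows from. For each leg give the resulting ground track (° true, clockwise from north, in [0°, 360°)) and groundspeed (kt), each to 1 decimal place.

Leg 1: heading 196.4°; drift +14.9° → track 211.3°, groundspeed 85.7 kt
Leg 2: heading 106.9°; drift -18.5° → track 88.4°, groundspeed 96.3 kt
Leg 3: heading 250.4°; drift +18.5° → track 268.9°, groundspeed 119.5 kt
Leg 4: heading 149.0°; drift -5.8° → track 143.2°, groundspeed 76.9 kt
Leg 5: heading 256.1°; drift +17.9° → track 274.0°, groundspeed 123.0 kt

Leg 1: track=211.3°, groundspeed=85.7 kt
Leg 2: track=88.4°, groundspeed=96.3 kt
Leg 3: track=268.9°, groundspeed=119.5 kt
Leg 4: track=143.2°, groundspeed=76.9 kt
Leg 5: track=274.0°, groundspeed=123.0 kt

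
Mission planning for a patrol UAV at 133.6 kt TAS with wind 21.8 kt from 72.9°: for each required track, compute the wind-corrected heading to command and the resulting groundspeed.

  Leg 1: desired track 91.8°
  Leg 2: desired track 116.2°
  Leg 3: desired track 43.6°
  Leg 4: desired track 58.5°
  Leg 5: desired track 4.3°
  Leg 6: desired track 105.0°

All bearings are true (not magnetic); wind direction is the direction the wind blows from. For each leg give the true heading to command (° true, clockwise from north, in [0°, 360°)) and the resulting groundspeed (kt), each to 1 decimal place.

Leg 1: desired track 91.8°; wind correction -3.0° → command heading 88.8°, groundspeed 112.8 kt
Leg 2: desired track 116.2°; wind correction -6.4° → command heading 109.8°, groundspeed 116.9 kt
Leg 3: desired track 43.6°; wind correction +4.6° → command heading 48.2°, groundspeed 114.2 kt
Leg 4: desired track 58.5°; wind correction +2.3° → command heading 60.8°, groundspeed 112.4 kt
Leg 5: desired track 4.3°; wind correction +8.7° → command heading 13.0°, groundspeed 124.1 kt
Leg 6: desired track 105.0°; wind correction -5.0° → command heading 100.0°, groundspeed 114.6 kt

Leg 1: heading=88.8°, groundspeed=112.8 kt
Leg 2: heading=109.8°, groundspeed=116.9 kt
Leg 3: heading=48.2°, groundspeed=114.2 kt
Leg 4: heading=60.8°, groundspeed=112.4 kt
Leg 5: heading=13.0°, groundspeed=124.1 kt
Leg 6: heading=100.0°, groundspeed=114.6 kt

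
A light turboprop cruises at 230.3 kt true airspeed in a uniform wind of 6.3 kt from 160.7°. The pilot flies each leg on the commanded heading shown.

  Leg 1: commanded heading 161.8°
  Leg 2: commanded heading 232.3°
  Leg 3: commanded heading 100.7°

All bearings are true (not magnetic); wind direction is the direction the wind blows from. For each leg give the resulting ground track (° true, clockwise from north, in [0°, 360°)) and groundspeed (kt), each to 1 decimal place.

Leg 1: track=161.8°, groundspeed=224.0 kt
Leg 2: track=233.8°, groundspeed=228.4 kt
Leg 3: track=99.3°, groundspeed=227.2 kt

Leg 1: heading 161.8°; drift +0.0° → track 161.8°, groundspeed 224.0 kt
Leg 2: heading 232.3°; drift +1.5° → track 233.8°, groundspeed 228.4 kt
Leg 3: heading 100.7°; drift -1.4° → track 99.3°, groundspeed 227.2 kt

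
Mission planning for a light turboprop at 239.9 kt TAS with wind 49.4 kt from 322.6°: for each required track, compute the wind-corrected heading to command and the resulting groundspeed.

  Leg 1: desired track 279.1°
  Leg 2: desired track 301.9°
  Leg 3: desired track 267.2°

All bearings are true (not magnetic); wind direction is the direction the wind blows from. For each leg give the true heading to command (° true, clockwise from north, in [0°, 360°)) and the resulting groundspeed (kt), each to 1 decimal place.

Leg 1: desired track 279.1°; wind correction +8.1° → command heading 287.2°, groundspeed 201.6 kt
Leg 2: desired track 301.9°; wind correction +4.2° → command heading 306.1°, groundspeed 193.1 kt
Leg 3: desired track 267.2°; wind correction +9.8° → command heading 277.0°, groundspeed 208.4 kt

Leg 1: heading=287.2°, groundspeed=201.6 kt
Leg 2: heading=306.1°, groundspeed=193.1 kt
Leg 3: heading=277.0°, groundspeed=208.4 kt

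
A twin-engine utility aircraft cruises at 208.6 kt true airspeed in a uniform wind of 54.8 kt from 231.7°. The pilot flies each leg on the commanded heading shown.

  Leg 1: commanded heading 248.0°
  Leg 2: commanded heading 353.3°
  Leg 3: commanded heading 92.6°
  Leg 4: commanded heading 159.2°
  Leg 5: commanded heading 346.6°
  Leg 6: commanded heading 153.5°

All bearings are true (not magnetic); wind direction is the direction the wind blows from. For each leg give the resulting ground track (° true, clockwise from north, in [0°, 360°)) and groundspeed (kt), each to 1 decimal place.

Leg 1: track=253.6°, groundspeed=156.8 kt
Leg 2: track=4.4°, groundspeed=241.9 kt
Leg 3: track=84.4°, groundspeed=252.6 kt
Leg 4: track=144.0°, groundspeed=199.1 kt
Leg 5: track=358.7°, groundspeed=236.9 kt
Leg 6: track=138.3°, groundspeed=204.6 kt

Leg 1: heading 248.0°; drift +5.6° → track 253.6°, groundspeed 156.8 kt
Leg 2: heading 353.3°; drift +11.1° → track 4.4°, groundspeed 241.9 kt
Leg 3: heading 92.6°; drift -8.2° → track 84.4°, groundspeed 252.6 kt
Leg 4: heading 159.2°; drift -15.2° → track 144.0°, groundspeed 199.1 kt
Leg 5: heading 346.6°; drift +12.1° → track 358.7°, groundspeed 236.9 kt
Leg 6: heading 153.5°; drift -15.2° → track 138.3°, groundspeed 204.6 kt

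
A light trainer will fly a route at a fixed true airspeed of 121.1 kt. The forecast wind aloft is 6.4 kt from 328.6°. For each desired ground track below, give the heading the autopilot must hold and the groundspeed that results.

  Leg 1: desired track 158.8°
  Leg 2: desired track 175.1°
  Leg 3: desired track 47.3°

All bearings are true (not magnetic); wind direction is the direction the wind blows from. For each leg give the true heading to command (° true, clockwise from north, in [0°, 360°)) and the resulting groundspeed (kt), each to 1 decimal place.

Leg 1: heading=159.3°, groundspeed=127.4 kt
Leg 2: heading=176.5°, groundspeed=126.8 kt
Leg 3: heading=44.3°, groundspeed=119.7 kt

Leg 1: desired track 158.8°; wind correction +0.5° → command heading 159.3°, groundspeed 127.4 kt
Leg 2: desired track 175.1°; wind correction +1.4° → command heading 176.5°, groundspeed 126.8 kt
Leg 3: desired track 47.3°; wind correction -3.0° → command heading 44.3°, groundspeed 119.7 kt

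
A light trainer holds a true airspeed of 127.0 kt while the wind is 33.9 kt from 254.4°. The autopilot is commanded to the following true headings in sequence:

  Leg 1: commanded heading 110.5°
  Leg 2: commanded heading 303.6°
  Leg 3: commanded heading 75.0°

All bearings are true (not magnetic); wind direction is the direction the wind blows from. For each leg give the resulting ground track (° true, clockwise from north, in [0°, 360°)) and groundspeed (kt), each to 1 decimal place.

Leg 1: track=103.1°, groundspeed=155.7 kt
Leg 2: track=317.4°, groundspeed=107.9 kt
Leg 3: track=74.9°, groundspeed=160.9 kt

Leg 1: heading 110.5°; drift -7.4° → track 103.1°, groundspeed 155.7 kt
Leg 2: heading 303.6°; drift +13.8° → track 317.4°, groundspeed 107.9 kt
Leg 3: heading 75.0°; drift -0.1° → track 74.9°, groundspeed 160.9 kt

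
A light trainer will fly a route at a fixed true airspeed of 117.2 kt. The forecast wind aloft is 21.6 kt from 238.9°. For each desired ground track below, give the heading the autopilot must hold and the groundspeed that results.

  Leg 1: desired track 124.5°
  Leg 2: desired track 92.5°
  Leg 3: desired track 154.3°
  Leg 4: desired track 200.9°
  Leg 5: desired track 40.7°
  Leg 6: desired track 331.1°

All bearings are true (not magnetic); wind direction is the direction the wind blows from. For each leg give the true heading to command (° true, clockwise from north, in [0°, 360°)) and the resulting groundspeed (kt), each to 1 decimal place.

Leg 1: heading=134.2°, groundspeed=124.5 kt
Leg 2: heading=98.4°, groundspeed=134.6 kt
Leg 3: heading=164.9°, groundspeed=113.2 kt
Leg 4: heading=207.4°, groundspeed=99.4 kt
Leg 5: heading=37.4°, groundspeed=137.5 kt
Leg 6: heading=320.5°, groundspeed=116.0 kt

Leg 1: desired track 124.5°; wind correction +9.7° → command heading 134.2°, groundspeed 124.5 kt
Leg 2: desired track 92.5°; wind correction +5.9° → command heading 98.4°, groundspeed 134.6 kt
Leg 3: desired track 154.3°; wind correction +10.6° → command heading 164.9°, groundspeed 113.2 kt
Leg 4: desired track 200.9°; wind correction +6.5° → command heading 207.4°, groundspeed 99.4 kt
Leg 5: desired track 40.7°; wind correction -3.3° → command heading 37.4°, groundspeed 137.5 kt
Leg 6: desired track 331.1°; wind correction -10.6° → command heading 320.5°, groundspeed 116.0 kt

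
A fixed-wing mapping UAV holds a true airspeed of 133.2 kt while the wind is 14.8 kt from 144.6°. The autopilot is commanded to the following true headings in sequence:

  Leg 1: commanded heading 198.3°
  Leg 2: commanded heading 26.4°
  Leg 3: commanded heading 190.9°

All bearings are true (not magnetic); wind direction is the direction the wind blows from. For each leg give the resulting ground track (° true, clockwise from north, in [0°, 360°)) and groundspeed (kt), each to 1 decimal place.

Leg 1: heading 198.3°; drift +5.5° → track 203.8°, groundspeed 125.0 kt
Leg 2: heading 26.4°; drift -5.3° → track 21.1°, groundspeed 140.8 kt
Leg 3: heading 190.9°; drift +5.0° → track 195.9°, groundspeed 123.4 kt

Leg 1: track=203.8°, groundspeed=125.0 kt
Leg 2: track=21.1°, groundspeed=140.8 kt
Leg 3: track=195.9°, groundspeed=123.4 kt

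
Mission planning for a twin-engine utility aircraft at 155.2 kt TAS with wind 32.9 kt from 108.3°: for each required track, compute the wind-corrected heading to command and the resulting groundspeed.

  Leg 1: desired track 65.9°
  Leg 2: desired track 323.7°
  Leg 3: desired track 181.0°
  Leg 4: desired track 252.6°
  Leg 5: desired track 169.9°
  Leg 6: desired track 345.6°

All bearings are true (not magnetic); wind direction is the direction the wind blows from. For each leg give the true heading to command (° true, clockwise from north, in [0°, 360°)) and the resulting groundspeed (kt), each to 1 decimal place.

Leg 1: desired track 65.9°; wind correction +8.2° → command heading 74.1°, groundspeed 129.3 kt
Leg 2: desired track 323.7°; wind correction +7.1° → command heading 330.8°, groundspeed 180.8 kt
Leg 3: desired track 181.0°; wind correction -11.7° → command heading 169.3°, groundspeed 142.2 kt
Leg 4: desired track 252.6°; wind correction -7.1° → command heading 245.5°, groundspeed 180.7 kt
Leg 5: desired track 169.9°; wind correction -10.7° → command heading 159.2°, groundspeed 136.8 kt
Leg 6: desired track 345.6°; wind correction +10.3° → command heading 355.9°, groundspeed 170.5 kt

Leg 1: heading=74.1°, groundspeed=129.3 kt
Leg 2: heading=330.8°, groundspeed=180.8 kt
Leg 3: heading=169.3°, groundspeed=142.2 kt
Leg 4: heading=245.5°, groundspeed=180.7 kt
Leg 5: heading=159.2°, groundspeed=136.8 kt
Leg 6: heading=355.9°, groundspeed=170.5 kt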